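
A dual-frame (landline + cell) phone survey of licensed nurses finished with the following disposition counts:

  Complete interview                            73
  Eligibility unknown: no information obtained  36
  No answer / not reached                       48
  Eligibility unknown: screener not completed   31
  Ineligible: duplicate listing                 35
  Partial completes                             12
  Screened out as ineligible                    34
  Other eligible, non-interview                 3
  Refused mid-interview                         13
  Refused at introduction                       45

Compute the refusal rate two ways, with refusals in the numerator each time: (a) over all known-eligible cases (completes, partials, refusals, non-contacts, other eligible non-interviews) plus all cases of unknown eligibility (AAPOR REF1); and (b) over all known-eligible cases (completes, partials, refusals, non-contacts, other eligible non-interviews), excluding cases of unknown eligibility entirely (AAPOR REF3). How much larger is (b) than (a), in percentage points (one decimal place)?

Refused = 45 + 13 = 58
Unknown if eligible = 31 + 36 = 67
Ineligible = 34 + 35 = 69
Numerator = 58
Denominator = 73 + 12 + 58 + 48 + 3 + 67 = 261
REF1 = 58 / 261 = 0.2222
Denominator = 73 + 12 + 58 + 48 + 3 = 194
REF3 = 58 / 194 = 0.2990
Difference = 29.90 − 22.22 = 7.68 percentage points

7.7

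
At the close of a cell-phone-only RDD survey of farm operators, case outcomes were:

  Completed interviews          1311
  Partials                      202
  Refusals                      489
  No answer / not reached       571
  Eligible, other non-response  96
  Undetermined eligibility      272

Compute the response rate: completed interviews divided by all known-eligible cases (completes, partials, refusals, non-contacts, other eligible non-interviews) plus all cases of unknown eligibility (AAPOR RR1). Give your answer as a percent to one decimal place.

Num: 1311
Denominator: 1311 + 202 + 489 + 571 + 96 + 272 = 2941
RR1 = 1311 / 2941 = 0.4458

44.6%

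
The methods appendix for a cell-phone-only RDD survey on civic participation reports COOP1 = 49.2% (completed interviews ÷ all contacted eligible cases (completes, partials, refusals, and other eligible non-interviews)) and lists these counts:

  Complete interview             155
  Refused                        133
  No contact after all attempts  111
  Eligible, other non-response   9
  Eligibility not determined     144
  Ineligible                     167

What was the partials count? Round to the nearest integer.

18

COOP1 = 155 / D = 0.492
D = 155 / 0.492 = 315.0
Other denominator terms total 297
partials = 315.0 − 297 ≈ 18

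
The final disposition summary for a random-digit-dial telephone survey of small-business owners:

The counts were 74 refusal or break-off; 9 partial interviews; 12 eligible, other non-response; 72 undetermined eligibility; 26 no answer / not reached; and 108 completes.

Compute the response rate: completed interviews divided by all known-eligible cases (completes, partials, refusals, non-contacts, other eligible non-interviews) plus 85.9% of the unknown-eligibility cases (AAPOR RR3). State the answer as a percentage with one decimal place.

37.1%

Numerator → 108
Eligible (known) → 108 + 9 + 74 + 26 + 12 = 229
e × U → 0.8590 × 72 = 61.85
Denom → 229 + 61.85 = 290.85
RR3 = 108 / 290.85 = 0.3713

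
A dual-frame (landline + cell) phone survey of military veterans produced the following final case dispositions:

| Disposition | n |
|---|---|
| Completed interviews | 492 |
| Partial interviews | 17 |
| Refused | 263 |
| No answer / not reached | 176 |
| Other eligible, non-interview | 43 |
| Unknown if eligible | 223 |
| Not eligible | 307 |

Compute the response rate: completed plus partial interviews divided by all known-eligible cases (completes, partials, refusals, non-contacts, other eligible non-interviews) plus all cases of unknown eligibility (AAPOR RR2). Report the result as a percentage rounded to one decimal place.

41.9%

Top: 492 + 17 = 509
Denominator: 492 + 17 + 263 + 176 + 43 + 223 = 1214
RR2 = 509 / 1214 = 0.4193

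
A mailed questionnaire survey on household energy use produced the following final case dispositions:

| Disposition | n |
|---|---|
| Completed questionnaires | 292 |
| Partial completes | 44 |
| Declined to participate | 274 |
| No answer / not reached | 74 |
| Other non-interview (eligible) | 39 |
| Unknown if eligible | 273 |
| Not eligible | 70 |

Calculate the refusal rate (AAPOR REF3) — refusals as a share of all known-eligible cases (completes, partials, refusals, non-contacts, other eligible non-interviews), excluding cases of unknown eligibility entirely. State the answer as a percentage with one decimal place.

Numerator: 274
Base: 292 + 44 + 274 + 74 + 39 = 723
REF3 = 274 / 723 = 0.3790

37.9%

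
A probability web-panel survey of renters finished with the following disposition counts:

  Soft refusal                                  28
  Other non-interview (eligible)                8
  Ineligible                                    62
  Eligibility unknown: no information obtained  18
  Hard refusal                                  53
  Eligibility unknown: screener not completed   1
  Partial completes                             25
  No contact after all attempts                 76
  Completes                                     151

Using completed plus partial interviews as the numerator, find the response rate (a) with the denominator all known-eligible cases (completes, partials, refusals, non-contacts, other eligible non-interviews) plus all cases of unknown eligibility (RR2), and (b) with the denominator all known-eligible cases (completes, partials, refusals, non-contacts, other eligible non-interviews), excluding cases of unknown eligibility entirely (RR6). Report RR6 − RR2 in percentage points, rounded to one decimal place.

2.7

Refused = 53 + 28 = 81
Unknown eligibility = 1 + 18 = 19
Num → 151 + 25 = 176
Denom → 151 + 25 + 81 + 76 + 8 + 19 = 360
RR2 = 176 / 360 = 0.4889
Denom → 151 + 25 + 81 + 76 + 8 = 341
RR6 = 176 / 341 = 0.5161
Difference = 51.61 − 48.89 = 2.72 percentage points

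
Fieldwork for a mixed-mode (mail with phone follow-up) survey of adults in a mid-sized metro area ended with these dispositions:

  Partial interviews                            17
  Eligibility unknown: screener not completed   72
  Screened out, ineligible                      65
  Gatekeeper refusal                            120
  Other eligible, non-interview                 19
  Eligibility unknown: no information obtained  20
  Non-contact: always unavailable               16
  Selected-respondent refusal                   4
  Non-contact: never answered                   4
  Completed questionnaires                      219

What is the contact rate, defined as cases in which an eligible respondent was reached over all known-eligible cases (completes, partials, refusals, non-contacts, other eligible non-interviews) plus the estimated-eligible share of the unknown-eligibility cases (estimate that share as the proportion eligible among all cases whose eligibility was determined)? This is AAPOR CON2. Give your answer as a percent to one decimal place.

79.3%

Refused = 120 + 4 = 124
Non-contacts = 4 + 16 = 20
Unknown if eligible = 72 + 20 = 92
Top → 219 + 17 + 124 + 19 = 379
Eligible (known) → 219 + 17 + 124 + 20 + 19 = 399
e = 399 / (399 + 65) = 399 / 464 = 0.8599
e × U → 0.8599 × 92 = 79.11
Denominator → 399 + 79.11 = 478.11
CON2 = 379 / 478.11 = 0.7927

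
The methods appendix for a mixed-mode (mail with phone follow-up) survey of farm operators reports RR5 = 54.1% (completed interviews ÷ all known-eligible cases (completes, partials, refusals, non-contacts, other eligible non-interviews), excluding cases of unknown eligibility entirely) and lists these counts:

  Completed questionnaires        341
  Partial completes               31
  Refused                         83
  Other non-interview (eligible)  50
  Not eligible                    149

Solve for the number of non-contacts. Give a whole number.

RR5 = 341 / D = 0.541
D = 341 / 0.541 = 630.3
Remaining denominator categories sum to 505
non-contacts = 630.3 − 505 ≈ 125

125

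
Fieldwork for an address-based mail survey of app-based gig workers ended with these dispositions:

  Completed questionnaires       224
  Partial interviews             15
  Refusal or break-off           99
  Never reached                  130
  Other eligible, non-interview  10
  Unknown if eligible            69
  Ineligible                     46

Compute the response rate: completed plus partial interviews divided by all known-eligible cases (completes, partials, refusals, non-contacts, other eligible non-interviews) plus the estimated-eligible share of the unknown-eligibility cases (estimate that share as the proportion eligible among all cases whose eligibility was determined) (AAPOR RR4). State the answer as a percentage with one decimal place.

Num → 224 + 15 = 239
Known eligible → 224 + 15 + 99 + 130 + 10 = 478
e = 478 / (478 + 46) = 478 / 524 = 0.9122
e × U → 0.9122 × 69 = 62.94
Denom → 478 + 62.94 = 540.94
RR4 = 239 / 540.94 = 0.4418

44.2%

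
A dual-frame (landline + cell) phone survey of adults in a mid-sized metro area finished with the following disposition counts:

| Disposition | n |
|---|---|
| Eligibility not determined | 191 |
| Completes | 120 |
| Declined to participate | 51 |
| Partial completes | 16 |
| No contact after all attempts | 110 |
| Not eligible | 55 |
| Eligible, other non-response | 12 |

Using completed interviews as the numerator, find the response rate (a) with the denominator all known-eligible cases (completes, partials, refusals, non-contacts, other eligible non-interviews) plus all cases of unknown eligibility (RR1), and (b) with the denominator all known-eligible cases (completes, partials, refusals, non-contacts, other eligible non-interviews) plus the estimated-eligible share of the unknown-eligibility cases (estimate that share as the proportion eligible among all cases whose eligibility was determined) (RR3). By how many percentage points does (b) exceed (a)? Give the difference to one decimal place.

Numerator → 120
Denominator → 120 + 16 + 51 + 110 + 12 + 191 = 500
RR1 = 120 / 500 = 0.2400
Determined eligible → 120 + 16 + 51 + 110 + 12 = 309
e = 309 / (309 + 55) = 309 / 364 = 0.8489
e × U → 0.8489 × 191 = 162.14
Denominator → 309 + 162.14 = 471.14
RR3 = 120 / 471.14 = 0.2547
Difference = 25.47 − 24.00 = 1.47 percentage points

1.5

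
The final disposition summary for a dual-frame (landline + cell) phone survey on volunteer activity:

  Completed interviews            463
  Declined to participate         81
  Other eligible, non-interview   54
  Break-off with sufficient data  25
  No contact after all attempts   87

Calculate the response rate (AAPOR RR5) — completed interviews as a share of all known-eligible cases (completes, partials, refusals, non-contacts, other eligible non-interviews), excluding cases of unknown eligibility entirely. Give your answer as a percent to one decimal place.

Top = 463
Base = 463 + 25 + 81 + 87 + 54 = 710
RR5 = 463 / 710 = 0.6521

65.2%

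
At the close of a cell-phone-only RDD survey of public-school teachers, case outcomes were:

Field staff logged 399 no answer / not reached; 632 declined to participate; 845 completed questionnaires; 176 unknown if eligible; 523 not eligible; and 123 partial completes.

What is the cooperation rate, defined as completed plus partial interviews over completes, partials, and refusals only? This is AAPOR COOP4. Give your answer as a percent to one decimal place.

Num → 845 + 123 = 968
Denominator → 845 + 123 + 632 = 1600
COOP4 = 968 / 1600 = 0.6050

60.5%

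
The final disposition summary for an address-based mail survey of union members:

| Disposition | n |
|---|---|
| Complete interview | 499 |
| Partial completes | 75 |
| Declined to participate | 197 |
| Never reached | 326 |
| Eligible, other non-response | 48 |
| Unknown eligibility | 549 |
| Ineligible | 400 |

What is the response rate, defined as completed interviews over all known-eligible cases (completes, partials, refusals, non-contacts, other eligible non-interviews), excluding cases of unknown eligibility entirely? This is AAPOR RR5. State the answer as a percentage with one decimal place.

Numerator: 499
Denom: 499 + 75 + 197 + 326 + 48 = 1145
RR5 = 499 / 1145 = 0.4358

43.6%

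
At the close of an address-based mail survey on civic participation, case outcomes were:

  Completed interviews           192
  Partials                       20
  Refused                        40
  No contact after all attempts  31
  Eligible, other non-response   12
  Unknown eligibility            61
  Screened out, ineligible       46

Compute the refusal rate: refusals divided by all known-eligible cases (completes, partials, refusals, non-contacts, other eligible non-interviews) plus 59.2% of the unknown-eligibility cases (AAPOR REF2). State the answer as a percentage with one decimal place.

12.1%

Num → 40
Known eligible → 192 + 20 + 40 + 31 + 12 = 295
Estimated eligible among unknowns → 0.5920 × 61 = 36.11
Base → 295 + 36.11 = 331.11
REF2 = 40 / 331.11 = 0.1208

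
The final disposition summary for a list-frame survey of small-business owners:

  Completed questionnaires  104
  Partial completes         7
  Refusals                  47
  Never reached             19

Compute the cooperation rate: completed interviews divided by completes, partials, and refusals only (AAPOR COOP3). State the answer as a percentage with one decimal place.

Num = 104
Denominator = 104 + 7 + 47 = 158
COOP3 = 104 / 158 = 0.6582

65.8%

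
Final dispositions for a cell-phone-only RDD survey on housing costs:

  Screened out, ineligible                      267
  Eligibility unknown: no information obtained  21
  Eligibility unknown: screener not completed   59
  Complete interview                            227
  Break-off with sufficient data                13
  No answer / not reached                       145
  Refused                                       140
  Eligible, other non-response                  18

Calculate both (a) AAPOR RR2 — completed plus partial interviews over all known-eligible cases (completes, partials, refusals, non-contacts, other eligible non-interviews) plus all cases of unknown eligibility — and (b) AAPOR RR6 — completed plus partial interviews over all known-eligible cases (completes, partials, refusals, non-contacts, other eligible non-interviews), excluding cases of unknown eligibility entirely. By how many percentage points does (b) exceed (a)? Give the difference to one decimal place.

5.7

Eligibility not determined = 59 + 21 = 80
Numerator → 227 + 13 = 240
Denominator → 227 + 13 + 140 + 145 + 18 + 80 = 623
RR2 = 240 / 623 = 0.3852
Denominator → 227 + 13 + 140 + 145 + 18 = 543
RR6 = 240 / 543 = 0.4420
Difference = 44.20 − 38.52 = 5.68 percentage points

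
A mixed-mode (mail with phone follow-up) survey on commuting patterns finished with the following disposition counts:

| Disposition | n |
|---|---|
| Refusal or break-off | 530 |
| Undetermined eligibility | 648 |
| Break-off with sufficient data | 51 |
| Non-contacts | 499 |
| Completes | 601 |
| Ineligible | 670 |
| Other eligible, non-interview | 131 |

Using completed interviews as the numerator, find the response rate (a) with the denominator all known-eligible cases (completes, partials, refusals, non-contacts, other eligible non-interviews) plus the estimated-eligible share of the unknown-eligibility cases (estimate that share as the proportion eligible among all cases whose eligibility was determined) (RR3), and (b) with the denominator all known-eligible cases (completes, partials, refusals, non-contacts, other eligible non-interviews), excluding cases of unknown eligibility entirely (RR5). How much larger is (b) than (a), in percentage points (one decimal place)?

Numerator = 601
Known eligible = 601 + 51 + 530 + 499 + 131 = 1812
e = 1812 / (1812 + 670) = 1812 / 2482 = 0.7301
Estimated eligible among unknowns = 0.7301 × 648 = 473.10
Denominator = 1812 + 473.10 = 2285.10
RR3 = 601 / 2285.10 = 0.2630
Denominator = 601 + 51 + 530 + 499 + 131 = 1812
RR5 = 601 / 1812 = 0.3317
Difference = 33.17 − 26.30 = 6.87 percentage points

6.9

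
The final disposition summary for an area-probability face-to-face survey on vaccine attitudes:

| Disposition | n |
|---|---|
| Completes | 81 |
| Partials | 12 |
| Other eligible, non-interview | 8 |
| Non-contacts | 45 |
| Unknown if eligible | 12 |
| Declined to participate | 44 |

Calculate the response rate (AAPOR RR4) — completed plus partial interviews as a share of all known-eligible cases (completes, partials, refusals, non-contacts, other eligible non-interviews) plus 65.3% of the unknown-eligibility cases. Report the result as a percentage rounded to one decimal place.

47.0%

Num: 81 + 12 = 93
Eligible (known): 81 + 12 + 44 + 45 + 8 = 190
Eligible share of unknowns: 0.6530 × 12 = 7.84
Base: 190 + 7.84 = 197.84
RR4 = 93 / 197.84 = 0.4701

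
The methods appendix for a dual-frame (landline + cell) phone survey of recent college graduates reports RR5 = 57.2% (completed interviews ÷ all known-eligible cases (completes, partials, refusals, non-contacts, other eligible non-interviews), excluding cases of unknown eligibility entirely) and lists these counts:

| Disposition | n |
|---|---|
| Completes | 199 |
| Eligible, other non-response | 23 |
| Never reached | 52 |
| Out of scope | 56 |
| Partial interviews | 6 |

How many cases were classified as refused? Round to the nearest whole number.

68

RR5 = 199 / D = 0.572
D = 199 / 0.572 = 347.9
Rest of base = 280
refused = 347.9 − 280 ≈ 68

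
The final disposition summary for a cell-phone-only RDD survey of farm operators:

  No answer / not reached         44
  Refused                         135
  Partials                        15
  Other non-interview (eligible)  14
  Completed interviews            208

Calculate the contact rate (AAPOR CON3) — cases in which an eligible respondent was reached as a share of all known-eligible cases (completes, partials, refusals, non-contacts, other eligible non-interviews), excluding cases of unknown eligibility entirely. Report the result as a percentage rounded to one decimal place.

Top → 208 + 15 + 135 + 14 = 372
Denom → 208 + 15 + 135 + 44 + 14 = 416
CON3 = 372 / 416 = 0.8942

89.4%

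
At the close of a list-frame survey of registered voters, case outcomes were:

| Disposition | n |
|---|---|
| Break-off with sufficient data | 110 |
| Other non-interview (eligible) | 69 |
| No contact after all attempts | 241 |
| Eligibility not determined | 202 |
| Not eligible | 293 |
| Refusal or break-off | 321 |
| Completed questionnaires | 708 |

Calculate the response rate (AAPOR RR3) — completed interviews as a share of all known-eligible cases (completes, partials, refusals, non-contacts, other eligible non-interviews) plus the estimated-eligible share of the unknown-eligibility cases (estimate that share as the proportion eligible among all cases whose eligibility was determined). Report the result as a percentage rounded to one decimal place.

Numerator: 708
Determined eligible: 708 + 110 + 321 + 241 + 69 = 1449
e = 1449 / (1449 + 293) = 1449 / 1742 = 0.8318
Eligible share of unknowns: 0.8318 × 202 = 168.02
Denominator: 1449 + 168.02 = 1617.02
RR3 = 708 / 1617.02 = 0.4378

43.8%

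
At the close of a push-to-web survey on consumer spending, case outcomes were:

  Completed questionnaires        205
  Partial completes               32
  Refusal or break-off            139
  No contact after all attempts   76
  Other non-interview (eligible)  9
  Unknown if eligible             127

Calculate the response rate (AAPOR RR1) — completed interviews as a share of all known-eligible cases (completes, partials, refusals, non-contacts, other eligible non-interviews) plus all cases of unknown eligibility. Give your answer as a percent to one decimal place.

Num → 205
Base → 205 + 32 + 139 + 76 + 9 + 127 = 588
RR1 = 205 / 588 = 0.3486

34.9%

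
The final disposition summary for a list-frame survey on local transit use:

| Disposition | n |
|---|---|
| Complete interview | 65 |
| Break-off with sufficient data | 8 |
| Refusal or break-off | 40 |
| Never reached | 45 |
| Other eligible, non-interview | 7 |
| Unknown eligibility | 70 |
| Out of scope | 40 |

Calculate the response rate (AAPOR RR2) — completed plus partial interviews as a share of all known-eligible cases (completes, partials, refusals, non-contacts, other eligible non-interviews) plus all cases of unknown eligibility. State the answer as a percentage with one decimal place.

Num: 65 + 8 = 73
Denom: 65 + 8 + 40 + 45 + 7 + 70 = 235
RR2 = 73 / 235 = 0.3106

31.1%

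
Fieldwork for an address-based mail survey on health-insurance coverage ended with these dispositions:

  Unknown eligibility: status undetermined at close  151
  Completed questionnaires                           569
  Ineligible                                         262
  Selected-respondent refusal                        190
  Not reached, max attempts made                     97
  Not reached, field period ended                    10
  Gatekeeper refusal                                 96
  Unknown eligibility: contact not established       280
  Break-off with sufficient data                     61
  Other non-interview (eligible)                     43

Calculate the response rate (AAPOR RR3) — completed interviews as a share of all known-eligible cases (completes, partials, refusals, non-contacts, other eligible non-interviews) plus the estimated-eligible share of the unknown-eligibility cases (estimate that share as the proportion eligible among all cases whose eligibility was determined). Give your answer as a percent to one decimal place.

40.3%

Refusal or break-off = 96 + 190 = 286
Never reached = 10 + 97 = 107
Unknown eligibility = 280 + 151 = 431
Top = 569
Determined eligible = 569 + 61 + 286 + 107 + 43 = 1066
e = 1066 / (1066 + 262) = 1066 / 1328 = 0.8027
Eligible share of unknowns = 0.8027 × 431 = 345.96
Denominator = 1066 + 345.96 = 1411.96
RR3 = 569 / 1411.96 = 0.4030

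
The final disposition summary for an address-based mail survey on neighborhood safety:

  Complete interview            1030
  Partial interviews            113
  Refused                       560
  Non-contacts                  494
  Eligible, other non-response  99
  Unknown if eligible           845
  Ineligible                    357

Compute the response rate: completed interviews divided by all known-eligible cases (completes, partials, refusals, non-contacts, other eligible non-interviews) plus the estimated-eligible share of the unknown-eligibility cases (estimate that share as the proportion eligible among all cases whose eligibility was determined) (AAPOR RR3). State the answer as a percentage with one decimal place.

Numerator: 1030
Eligible (known): 1030 + 113 + 560 + 494 + 99 = 2296
e = 2296 / (2296 + 357) = 2296 / 2653 = 0.8654
Eligible share of unknowns: 0.8654 × 845 = 731.26
Denominator: 2296 + 731.26 = 3027.26
RR3 = 1030 / 3027.26 = 0.3402

34.0%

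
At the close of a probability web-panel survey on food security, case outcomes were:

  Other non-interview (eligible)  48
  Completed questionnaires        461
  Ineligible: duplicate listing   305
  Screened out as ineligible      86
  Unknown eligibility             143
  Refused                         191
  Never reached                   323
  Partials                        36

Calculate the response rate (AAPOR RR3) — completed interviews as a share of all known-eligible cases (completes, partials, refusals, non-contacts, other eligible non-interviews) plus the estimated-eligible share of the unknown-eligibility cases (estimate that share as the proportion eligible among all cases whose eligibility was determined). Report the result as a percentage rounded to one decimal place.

39.6%

Screened out, ineligible = 86 + 305 = 391
Numerator → 461
Known eligible → 461 + 36 + 191 + 323 + 48 = 1059
e = 1059 / (1059 + 391) = 1059 / 1450 = 0.7303
Eligible share of unknowns → 0.7303 × 143 = 104.43
Denominator → 1059 + 104.43 = 1163.43
RR3 = 461 / 1163.43 = 0.3962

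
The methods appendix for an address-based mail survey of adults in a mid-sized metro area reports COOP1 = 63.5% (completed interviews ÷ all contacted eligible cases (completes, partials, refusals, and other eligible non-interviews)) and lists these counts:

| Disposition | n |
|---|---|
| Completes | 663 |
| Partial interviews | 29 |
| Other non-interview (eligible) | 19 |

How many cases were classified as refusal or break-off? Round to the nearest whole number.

COOP1 = 663 / D = 0.635
D = 663 / 0.635 = 1044.1
Remaining denominator categories sum to 711
refusal or break-off = 1044.1 − 711 ≈ 333

333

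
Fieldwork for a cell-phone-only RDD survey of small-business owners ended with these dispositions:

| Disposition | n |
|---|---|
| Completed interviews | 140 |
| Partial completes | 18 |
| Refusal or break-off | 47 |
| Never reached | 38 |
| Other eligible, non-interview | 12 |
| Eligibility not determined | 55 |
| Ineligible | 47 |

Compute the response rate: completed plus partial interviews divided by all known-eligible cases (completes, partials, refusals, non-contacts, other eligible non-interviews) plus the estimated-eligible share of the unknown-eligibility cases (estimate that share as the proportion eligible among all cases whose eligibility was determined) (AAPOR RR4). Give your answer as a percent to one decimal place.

Num: 140 + 18 = 158
Known eligible: 140 + 18 + 47 + 38 + 12 = 255
e = 255 / (255 + 47) = 255 / 302 = 0.8444
Estimated eligible among unknowns: 0.8444 × 55 = 46.44
Denom: 255 + 46.44 = 301.44
RR4 = 158 / 301.44 = 0.5242

52.4%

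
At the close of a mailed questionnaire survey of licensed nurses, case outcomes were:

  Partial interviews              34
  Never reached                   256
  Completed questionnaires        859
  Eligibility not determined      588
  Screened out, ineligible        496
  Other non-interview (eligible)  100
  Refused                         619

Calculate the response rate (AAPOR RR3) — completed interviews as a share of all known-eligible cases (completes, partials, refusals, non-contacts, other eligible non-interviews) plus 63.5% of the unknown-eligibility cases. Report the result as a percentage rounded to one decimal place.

38.3%

Numerator = 859
Eligible (known) = 859 + 34 + 619 + 256 + 100 = 1868
Eligible share of unknowns = 0.6350 × 588 = 373.38
Base = 1868 + 373.38 = 2241.38
RR3 = 859 / 2241.38 = 0.3832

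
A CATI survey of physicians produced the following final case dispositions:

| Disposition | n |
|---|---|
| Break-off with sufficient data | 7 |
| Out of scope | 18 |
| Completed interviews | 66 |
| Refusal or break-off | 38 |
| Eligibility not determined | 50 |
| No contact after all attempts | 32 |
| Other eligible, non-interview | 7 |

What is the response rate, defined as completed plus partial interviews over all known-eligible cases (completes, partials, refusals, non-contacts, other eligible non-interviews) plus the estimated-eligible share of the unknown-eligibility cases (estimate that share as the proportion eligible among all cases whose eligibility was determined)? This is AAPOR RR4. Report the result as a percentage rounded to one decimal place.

Top → 66 + 7 = 73
Eligible (known) → 66 + 7 + 38 + 32 + 7 = 150
e = 150 / (150 + 18) = 150 / 168 = 0.8929
Eligible share of unknowns → 0.8929 × 50 = 44.65
Denominator → 150 + 44.65 = 194.65
RR4 = 73 / 194.65 = 0.3750

37.5%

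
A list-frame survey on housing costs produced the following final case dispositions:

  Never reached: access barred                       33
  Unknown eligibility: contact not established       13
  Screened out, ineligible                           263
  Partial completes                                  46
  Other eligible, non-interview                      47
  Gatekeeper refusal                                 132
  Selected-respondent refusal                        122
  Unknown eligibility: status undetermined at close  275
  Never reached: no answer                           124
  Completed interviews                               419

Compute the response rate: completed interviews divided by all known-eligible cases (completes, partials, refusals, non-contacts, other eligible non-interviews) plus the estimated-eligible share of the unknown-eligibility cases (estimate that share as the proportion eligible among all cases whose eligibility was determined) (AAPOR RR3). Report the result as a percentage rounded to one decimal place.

36.5%

Declined to participate = 132 + 122 = 254
Never reached = 124 + 33 = 157
Unknown eligibility = 13 + 275 = 288
Numerator = 419
Determined eligible = 419 + 46 + 254 + 157 + 47 = 923
e = 923 / (923 + 263) = 923 / 1186 = 0.7782
e × U = 0.7782 × 288 = 224.12
Denominator = 923 + 224.12 = 1147.12
RR3 = 419 / 1147.12 = 0.3653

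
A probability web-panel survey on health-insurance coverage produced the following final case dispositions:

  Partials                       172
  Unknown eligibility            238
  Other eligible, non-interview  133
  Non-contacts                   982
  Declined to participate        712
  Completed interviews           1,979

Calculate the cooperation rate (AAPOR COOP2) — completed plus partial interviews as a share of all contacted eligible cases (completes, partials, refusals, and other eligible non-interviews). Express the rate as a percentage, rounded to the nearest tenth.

Num → 1979 + 172 = 2151
Base → 1979 + 172 + 712 + 133 = 2996
COOP2 = 2151 / 2996 = 0.7180

71.8%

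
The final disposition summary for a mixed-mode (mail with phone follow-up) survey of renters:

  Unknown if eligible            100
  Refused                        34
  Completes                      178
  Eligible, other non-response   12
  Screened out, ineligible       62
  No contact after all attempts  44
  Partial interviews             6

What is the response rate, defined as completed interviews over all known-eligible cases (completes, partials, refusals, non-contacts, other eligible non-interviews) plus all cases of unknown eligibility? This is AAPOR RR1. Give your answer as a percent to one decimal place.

Top → 178
Base → 178 + 6 + 34 + 44 + 12 + 100 = 374
RR1 = 178 / 374 = 0.4759

47.6%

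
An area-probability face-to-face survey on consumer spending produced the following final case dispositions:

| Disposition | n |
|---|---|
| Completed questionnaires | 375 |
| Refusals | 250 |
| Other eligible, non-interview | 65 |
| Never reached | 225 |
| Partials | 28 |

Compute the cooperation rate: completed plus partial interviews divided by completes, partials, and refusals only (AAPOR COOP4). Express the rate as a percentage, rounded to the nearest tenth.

Numerator = 375 + 28 = 403
Denom = 375 + 28 + 250 = 653
COOP4 = 403 / 653 = 0.6172

61.7%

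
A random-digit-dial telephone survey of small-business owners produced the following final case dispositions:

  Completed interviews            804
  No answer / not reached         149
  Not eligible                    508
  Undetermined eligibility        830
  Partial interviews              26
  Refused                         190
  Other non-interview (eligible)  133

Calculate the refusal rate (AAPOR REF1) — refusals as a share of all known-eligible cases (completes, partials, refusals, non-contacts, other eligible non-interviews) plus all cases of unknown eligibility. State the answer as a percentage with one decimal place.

Top → 190
Denom → 804 + 26 + 190 + 149 + 133 + 830 = 2132
REF1 = 190 / 2132 = 0.0891

8.9%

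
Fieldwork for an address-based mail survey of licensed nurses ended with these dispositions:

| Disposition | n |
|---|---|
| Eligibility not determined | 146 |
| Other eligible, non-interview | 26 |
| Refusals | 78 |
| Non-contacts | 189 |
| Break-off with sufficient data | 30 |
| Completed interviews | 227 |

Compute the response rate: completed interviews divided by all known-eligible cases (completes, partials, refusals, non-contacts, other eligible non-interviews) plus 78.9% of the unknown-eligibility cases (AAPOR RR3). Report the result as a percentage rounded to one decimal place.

Top = 227
Eligible (known) = 227 + 30 + 78 + 189 + 26 = 550
e × U = 0.7890 × 146 = 115.19
Denom = 550 + 115.19 = 665.19
RR3 = 227 / 665.19 = 0.3413

34.1%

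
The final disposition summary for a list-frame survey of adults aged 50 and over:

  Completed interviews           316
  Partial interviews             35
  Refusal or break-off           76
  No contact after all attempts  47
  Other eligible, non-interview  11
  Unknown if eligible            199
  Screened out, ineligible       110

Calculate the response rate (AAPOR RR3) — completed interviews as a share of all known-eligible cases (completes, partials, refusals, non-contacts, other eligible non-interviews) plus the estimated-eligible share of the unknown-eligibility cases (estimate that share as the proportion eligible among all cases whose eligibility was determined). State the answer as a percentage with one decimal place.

48.8%

Top = 316
Determined eligible = 316 + 35 + 76 + 47 + 11 = 485
e = 485 / (485 + 110) = 485 / 595 = 0.8151
Eligible share of unknowns = 0.8151 × 199 = 162.20
Denom = 485 + 162.20 = 647.20
RR3 = 316 / 647.20 = 0.4883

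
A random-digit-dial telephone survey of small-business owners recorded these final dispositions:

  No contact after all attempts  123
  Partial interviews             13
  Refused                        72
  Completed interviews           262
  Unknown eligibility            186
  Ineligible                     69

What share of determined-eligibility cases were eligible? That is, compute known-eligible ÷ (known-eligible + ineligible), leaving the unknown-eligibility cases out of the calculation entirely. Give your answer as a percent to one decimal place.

Eligible (known) = 262 + 13 + 72 + 123 = 470
e = 470 / (470 + 69) = 470 / 539 = 0.8720

87.2%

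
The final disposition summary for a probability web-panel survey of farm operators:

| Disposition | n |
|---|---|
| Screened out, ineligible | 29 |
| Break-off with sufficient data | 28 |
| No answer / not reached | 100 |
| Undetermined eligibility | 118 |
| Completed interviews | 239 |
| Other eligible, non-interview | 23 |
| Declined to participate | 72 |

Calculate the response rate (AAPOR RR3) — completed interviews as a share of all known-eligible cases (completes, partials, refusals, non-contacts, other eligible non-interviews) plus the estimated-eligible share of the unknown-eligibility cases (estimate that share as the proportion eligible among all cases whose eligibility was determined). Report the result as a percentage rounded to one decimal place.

Numerator → 239
Determined eligible → 239 + 28 + 72 + 100 + 23 = 462
e = 462 / (462 + 29) = 462 / 491 = 0.9409
Estimated eligible among unknowns → 0.9409 × 118 = 111.03
Denom → 462 + 111.03 = 573.03
RR3 = 239 / 573.03 = 0.4171

41.7%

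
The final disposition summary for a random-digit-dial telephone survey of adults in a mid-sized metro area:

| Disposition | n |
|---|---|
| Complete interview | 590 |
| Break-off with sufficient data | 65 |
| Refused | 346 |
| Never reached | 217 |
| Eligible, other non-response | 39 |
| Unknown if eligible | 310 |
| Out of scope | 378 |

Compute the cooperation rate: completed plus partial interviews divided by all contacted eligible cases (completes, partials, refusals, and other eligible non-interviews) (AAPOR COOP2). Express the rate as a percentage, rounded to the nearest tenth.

Numerator = 590 + 65 = 655
Denominator = 590 + 65 + 346 + 39 = 1040
COOP2 = 655 / 1040 = 0.6298

63.0%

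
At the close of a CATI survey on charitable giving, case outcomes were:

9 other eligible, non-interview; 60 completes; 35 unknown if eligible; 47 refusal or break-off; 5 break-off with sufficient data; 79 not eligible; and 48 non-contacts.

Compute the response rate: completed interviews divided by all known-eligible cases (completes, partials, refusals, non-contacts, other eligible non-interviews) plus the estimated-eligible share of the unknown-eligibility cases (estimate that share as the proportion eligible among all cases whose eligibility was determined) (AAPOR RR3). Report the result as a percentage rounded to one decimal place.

Top = 60
Known eligible = 60 + 5 + 47 + 48 + 9 = 169
e = 169 / (169 + 79) = 169 / 248 = 0.6815
e × U = 0.6815 × 35 = 23.85
Denominator = 169 + 23.85 = 192.85
RR3 = 60 / 192.85 = 0.3111

31.1%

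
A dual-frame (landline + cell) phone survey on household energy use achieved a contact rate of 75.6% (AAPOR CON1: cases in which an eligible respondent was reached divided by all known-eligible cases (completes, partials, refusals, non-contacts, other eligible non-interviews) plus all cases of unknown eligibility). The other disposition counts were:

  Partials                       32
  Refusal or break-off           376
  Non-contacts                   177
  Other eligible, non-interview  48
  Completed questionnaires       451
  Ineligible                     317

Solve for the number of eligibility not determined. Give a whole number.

116

Num = 451 + 32 + 376 + 48 = 907
CON1 = 907 / D = 0.756
D = 907 / 0.756 = 1199.7
Rest of base = 1084
eligibility not determined = 1199.7 − 1084 ≈ 116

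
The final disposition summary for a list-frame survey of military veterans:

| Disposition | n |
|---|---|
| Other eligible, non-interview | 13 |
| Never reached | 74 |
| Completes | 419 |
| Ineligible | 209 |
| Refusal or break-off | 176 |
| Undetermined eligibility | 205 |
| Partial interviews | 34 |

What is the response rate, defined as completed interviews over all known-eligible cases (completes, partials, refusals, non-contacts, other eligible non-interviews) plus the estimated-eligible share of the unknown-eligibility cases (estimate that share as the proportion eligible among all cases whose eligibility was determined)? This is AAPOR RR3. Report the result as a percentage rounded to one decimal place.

Top → 419
Determined eligible → 419 + 34 + 176 + 74 + 13 = 716
e = 716 / (716 + 209) = 716 / 925 = 0.7741
Eligible share of unknowns → 0.7741 × 205 = 158.69
Denominator → 716 + 158.69 = 874.69
RR3 = 419 / 874.69 = 0.4790

47.9%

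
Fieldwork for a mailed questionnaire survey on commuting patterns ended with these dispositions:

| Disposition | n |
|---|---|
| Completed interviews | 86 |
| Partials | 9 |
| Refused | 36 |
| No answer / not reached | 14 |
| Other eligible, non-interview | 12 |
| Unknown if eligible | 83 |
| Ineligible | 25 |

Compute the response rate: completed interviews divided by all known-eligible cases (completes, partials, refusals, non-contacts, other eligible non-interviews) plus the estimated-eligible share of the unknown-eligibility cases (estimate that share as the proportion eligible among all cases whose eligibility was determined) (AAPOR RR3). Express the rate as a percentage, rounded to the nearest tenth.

Numerator: 86
Determined eligible: 86 + 9 + 36 + 14 + 12 = 157
e = 157 / (157 + 25) = 157 / 182 = 0.8626
Estimated eligible among unknowns: 0.8626 × 83 = 71.60
Base: 157 + 71.60 = 228.60
RR3 = 86 / 228.60 = 0.3762

37.6%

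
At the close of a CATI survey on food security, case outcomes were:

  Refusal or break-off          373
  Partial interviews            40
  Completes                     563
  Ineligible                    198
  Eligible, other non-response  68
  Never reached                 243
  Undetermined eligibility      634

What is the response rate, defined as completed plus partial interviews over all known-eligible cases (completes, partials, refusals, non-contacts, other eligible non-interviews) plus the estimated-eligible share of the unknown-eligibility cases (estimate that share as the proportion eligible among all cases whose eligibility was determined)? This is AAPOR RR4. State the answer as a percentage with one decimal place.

Num → 563 + 40 = 603
Determined eligible → 563 + 40 + 373 + 243 + 68 = 1287
e = 1287 / (1287 + 198) = 1287 / 1485 = 0.8667
e × U → 0.8667 × 634 = 549.49
Denominator → 1287 + 549.49 = 1836.49
RR4 = 603 / 1836.49 = 0.3283

32.8%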